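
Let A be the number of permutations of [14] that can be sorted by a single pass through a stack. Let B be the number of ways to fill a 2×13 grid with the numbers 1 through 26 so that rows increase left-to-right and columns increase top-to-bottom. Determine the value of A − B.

Stack-sortable permutations are exactly the 231-avoiding ones, counted by C_n; here n = 14. So A = C_14 = 2674440.
Standard Young tableaux of shape 2×n are counted by C_n; here n = 13. So B = C_13 = 742900.
A − B = 2674440 − 742900 = 1931540.

1931540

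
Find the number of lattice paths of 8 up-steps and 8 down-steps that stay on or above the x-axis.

1430

Paths of 8 up- and 8 down-steps that never dip below the axis are Dyck paths; their count is C_8.
C_8 = C_7 · 2(2·7+1)/(7+2) = 429 · 30/9 = 1430.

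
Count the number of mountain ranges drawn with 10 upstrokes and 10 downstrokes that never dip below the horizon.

Dyck paths of semilength n (length 2n) are counted by C_n; here n = 10.
C_10 = C(20,10)/11 = 184756/11 = 16796.

16796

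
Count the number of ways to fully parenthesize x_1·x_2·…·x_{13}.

Ways to associate a product of 13 factors correspond to binary trees on 13 leaves, so the count is C_12.
C_12 = C(24,12)/13 = 2704156/13 = 208012.

208012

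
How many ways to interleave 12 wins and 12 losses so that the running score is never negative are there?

208012

Ballot sequences with n votes each where one side never trails are Dyck words, counted by C_n; here n = 12.
C_12 = C(24,12)/13 = 2704156/13 = 208012.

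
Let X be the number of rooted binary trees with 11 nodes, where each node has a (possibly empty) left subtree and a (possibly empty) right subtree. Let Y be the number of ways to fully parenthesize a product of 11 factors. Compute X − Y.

There are C_n binary search tree shapes on n keys; with n = 11 that is C_11. So X = C_11 = 58786.
Ways to associate a product of 11 factors correspond to binary trees on 11 leaves, so the count is C_10. So Y = C_10 = 16796.
X − Y = 58786 − 16796 = 41990.

41990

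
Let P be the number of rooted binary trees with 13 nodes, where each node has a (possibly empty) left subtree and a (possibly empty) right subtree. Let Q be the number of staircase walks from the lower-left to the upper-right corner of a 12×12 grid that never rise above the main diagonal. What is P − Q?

There are C_n binary search tree shapes on n keys; with n = 13 that is C_13. So P = C_13 = 742900.
Sub-diagonal monotone paths from (0,0) to (12,12) biject with Dyck paths of semilength 12, giving C_12. So Q = C_12 = 208012.
P − Q = 742900 − 208012 = 534888.

534888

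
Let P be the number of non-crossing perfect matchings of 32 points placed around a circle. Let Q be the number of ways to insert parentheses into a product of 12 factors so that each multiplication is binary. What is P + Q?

35416456

Non-crossing perfect matchings of 2n points on a circle are counted by C_n; with 32 points, n = 16. So P = C_16 = 35357670.
Parenthesizations of m factors correspond to full binary trees with m leaves, counted by C_{m−1}; m = 12 gives C_11. So Q = C_11 = 58786.
P + Q = 35357670 + 58786 = 35416456.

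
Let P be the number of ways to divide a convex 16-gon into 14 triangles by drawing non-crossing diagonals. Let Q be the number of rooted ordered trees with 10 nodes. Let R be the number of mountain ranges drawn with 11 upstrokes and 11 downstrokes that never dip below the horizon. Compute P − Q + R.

2728364

Triangulations of a convex m-gon are counted by C_{m−2}; with m = 16 this is C_14. So P = C_14 = 2674440.
A rooted plane tree on 10 nodes has 9 edges, and such trees are counted by C_9. So Q = C_9 = 4862.
Dyck paths of semilength n (length 2n) are counted by C_n; here n = 11. So R = C_11 = 58786.
P − Q + R = 2674440 − 4862 + 58786 = 2728364.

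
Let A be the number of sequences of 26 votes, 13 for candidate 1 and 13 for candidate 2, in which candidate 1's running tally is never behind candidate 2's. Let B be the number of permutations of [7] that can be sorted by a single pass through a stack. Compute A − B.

Reading a vote for the leader as '(' and for the other as ')' turns such a sequence into a balanced string of 13 pairs, so the count is C_13. So A = C_13 = 742900.
Stack-sortable permutations are exactly the 231-avoiding ones, counted by C_n; here n = 7. So B = C_7 = 429.
A − B = 742900 − 429 = 742471.

742471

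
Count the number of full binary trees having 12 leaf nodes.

Full binary trees with 12 leaves have 12−1 = 11 internal nodes, so there are C_11 of them.
C_11 = C_10 · 2(2·10+1)/(10+2) = 16796 · 42/12 = 58786.

58786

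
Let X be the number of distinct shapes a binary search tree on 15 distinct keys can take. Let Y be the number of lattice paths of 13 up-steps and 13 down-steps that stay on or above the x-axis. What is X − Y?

Rooted binary trees with 15 nodes (each child slot possibly empty) number C_15. So X = C_15 = 9694845.
Paths of 13 up- and 13 down-steps that never dip below the axis are Dyck paths; their count is C_13. So Y = C_13 = 742900.
X − Y = 9694845 − 742900 = 8951945.

8951945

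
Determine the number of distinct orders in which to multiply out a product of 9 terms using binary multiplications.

1430

Ways to associate a product of 9 factors correspond to binary trees on 9 leaves, so the count is C_8.
C_8 = C(16,8)/9 = 12870/9 = 1430.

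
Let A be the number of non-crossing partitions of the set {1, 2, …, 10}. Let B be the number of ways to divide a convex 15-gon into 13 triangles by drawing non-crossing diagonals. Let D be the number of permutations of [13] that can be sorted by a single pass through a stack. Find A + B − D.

Non-crossing partitions of an n-element set are counted by C_n; here n = 10. So A = C_10 = 16796.
The number of triangulations of a 15-gon is the Catalan number C_13 (index = sides − 2). So B = C_13 = 742900.
Stack-sortable permutations are exactly the 231-avoiding ones, counted by C_n; here n = 13. So D = C_13 = 742900.
A + B − D = 16796 + 742900 − 742900 = 16796.

16796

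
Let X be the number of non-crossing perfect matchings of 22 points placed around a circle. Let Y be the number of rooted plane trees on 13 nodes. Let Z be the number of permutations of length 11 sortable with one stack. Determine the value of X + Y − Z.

Non-crossing perfect matchings of 2n points on a circle are counted by C_n; with 22 points, n = 11. So X = C_11 = 58786.
Rooted ordered (plane) trees on m nodes have m−1 edges and are counted by C_{m−1}; m = 13 gives C_12. So Y = C_12 = 208012.
Stack-sortable permutations are exactly the 231-avoiding ones, counted by C_n; here n = 11. So Z = C_11 = 58786.
X + Y − Z = 58786 + 208012 − 58786 = 208012.

208012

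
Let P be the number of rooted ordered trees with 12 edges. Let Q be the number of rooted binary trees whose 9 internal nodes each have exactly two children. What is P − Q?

203150

Rooted ordered trees with n edges are counted by C_n; here n = 12. So P = C_12 = 208012.
The number of full binary trees on 9 internal nodes is the Catalan number C_9. So Q = C_9 = 4862.
P − Q = 208012 − 4862 = 203150.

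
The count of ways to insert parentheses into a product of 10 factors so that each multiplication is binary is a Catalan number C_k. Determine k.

9

Ways to associate a product of 10 factors correspond to binary trees on 10 leaves, so the count is C_9.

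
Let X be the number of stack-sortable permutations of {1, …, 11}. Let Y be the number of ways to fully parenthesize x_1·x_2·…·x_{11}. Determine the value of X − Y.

41990

By Knuth's characterisation, the stack-sortable permutations of length 11 are the 231-avoiders, numbering C_11. So X = C_11 = 58786.
Parenthesizations of m factors correspond to full binary trees with m leaves, counted by C_{m−1}; m = 11 gives C_10. So Y = C_10 = 16796.
X − Y = 58786 − 16796 = 41990.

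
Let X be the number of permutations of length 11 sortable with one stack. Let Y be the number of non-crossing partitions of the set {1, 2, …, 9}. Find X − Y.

53924

Stack-sortable permutations are exactly the 231-avoiding ones, counted by C_n; here n = 11. So X = C_11 = 58786.
Non-crossing partitions of an n-element set are counted by C_n; here n = 9. So Y = C_9 = 4862.
X − Y = 58786 − 4862 = 53924.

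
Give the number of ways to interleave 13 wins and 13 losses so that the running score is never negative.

Ballot sequences with n votes each where one side never trails are Dyck words, counted by C_n; here n = 13.
C_13 = 742900.

742900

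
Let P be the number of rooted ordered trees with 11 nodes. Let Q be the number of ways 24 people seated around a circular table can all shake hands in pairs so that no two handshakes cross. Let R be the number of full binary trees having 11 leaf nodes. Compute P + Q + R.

241604

Rooted ordered (plane) trees on m nodes have m−1 edges and are counted by C_{m−1}; m = 11 gives C_10. So P = C_10 = 16796.
Non-crossing handshake pairings of 2n people are counted by C_n; 24 people gives n = 12. So Q = C_12 = 208012.
A full binary tree with L leaves has L−1 internal nodes and is counted by C_{L−1}; L = 11 gives C_10. So R = C_10 = 16796.
P + Q + R = 16796 + 208012 + 16796 = 241604.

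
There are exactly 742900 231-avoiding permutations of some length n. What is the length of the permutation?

13

Permutations of [n] avoiding a fixed length-3 pattern are counted by C_n. Since C_13 = 742900, the index is 13.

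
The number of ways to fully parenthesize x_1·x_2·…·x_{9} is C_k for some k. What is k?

Parenthesizations of m factors correspond to full binary trees with m leaves, counted by C_{m−1}; m = 9 gives C_8.

8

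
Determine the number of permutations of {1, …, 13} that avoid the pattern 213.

742900

For any fixed pattern of length 3, the pattern-avoiding permutations of [13] number C_13.
C_13 = C(26,13)/14 = 10400600/14 = 742900.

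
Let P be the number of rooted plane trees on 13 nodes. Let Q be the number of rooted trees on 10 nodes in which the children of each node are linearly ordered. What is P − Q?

203150

Rooted ordered (plane) trees on m nodes have m−1 edges and are counted by C_{m−1}; m = 13 gives C_12. So P = C_12 = 208012.
A rooted plane tree on 10 nodes has 9 edges, and such trees are counted by C_9. So Q = C_9 = 4862.
P − Q = 208012 − 4862 = 203150.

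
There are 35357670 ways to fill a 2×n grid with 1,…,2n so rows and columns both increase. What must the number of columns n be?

Standard Young tableaux of shape 2×n are counted by C_n; 35357670 = C_16.

16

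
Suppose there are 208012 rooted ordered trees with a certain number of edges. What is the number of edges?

Rooted ordered trees with n edges are counted by C_n, and C_12 = 208012.

12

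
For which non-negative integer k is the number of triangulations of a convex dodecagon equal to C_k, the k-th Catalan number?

The number of triangulations of a 12-gon is the Catalan number C_10 (index = sides − 2).

10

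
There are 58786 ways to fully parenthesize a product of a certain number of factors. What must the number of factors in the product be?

Parenthesizations of m factors are counted by C_{m−1}, and C_11 = 58786.
So the index is 11, and the number of factors is 11 + 1 = 12.

12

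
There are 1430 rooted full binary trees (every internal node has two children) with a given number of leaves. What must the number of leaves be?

9

Full binary trees with L leaves are counted by C_{L−1}. The Catalan number equal to 1430 is C_8.
So the index is 8, and the number of leaves is 8 + 1 = 9.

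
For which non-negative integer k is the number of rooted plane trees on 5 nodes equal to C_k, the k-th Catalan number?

4

A rooted plane tree on 5 nodes has 4 edges, and such trees are counted by C_4.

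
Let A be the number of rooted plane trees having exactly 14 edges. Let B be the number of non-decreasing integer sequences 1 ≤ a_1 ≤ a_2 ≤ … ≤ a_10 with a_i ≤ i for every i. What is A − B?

Rooted ordered trees with n edges are counted by C_n; here n = 14. So A = C_14 = 2674440.
Weakly increasing sequences with a_i ≤ i biject with Dyck paths of semilength 10, so there are C_10. So B = C_10 = 16796.
A − B = 2674440 − 16796 = 2657644.

2657644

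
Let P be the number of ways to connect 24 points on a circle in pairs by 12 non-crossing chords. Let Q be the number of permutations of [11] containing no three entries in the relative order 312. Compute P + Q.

Non-crossing perfect matchings of 2n points on a circle are counted by C_n; with 24 points, n = 12. So P = C_12 = 208012.
For any fixed pattern of length 3, the pattern-avoiding permutations of [11] number C_11. So Q = C_11 = 58786.
P + Q = 208012 + 58786 = 266798.

266798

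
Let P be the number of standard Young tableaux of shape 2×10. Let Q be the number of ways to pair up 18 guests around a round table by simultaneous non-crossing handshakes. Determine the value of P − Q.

11934

By the hook-length formula (or a Dyck-path bijection), SYT of shape 2×10 number C_10. So P = C_10 = 16796.
Non-crossing handshake pairings of 2n people are counted by C_n; 18 people gives n = 9. So Q = C_9 = 4862.
P − Q = 16796 − 4862 = 11934.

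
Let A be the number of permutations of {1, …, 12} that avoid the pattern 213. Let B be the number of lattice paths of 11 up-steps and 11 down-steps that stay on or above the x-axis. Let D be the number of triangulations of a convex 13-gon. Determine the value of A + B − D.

208012

Permutations of [n] avoiding any single length-3 pattern are counted by C_n; here n = 12. So A = C_12 = 208012.
A Dyck path with 11 up-steps and 11 down-steps has semilength 11, so there are C_11 of them. So B = C_11 = 58786.
Triangulations of a convex m-gon are counted by C_{m−2}; with m = 13 this is C_11. So D = C_11 = 58786.
A + B − D = 208012 + 58786 − 58786 = 208012.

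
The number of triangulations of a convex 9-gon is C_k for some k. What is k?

7

A convex 9-gon is triangulated into 7 triangles, and the number of such triangulations is the Catalan number C_{9−2} = C_7.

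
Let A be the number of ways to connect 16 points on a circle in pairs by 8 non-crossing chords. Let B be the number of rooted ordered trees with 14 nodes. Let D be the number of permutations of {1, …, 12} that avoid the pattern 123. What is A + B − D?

Pairing 16 circle points by 8 non-crossing chords gives C_8 matchings. So A = C_8 = 1430.
Rooted ordered (plane) trees on m nodes have m−1 edges and are counted by C_{m−1}; m = 14 gives C_13. So B = C_13 = 742900.
Permutations of [n] avoiding any single length-3 pattern are counted by C_n; here n = 12. So D = C_12 = 208012.
A + B − D = 1430 + 742900 − 208012 = 536318.

536318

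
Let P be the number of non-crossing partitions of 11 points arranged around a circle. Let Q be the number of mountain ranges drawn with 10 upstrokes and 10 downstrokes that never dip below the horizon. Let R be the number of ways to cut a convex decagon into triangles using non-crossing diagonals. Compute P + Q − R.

The non-crossing partitions of [11] form a lattice of size C_11. So P = C_11 = 58786.
Dyck paths of semilength n (length 2n) are counted by C_n; here n = 10. So Q = C_10 = 16796.
The number of triangulations of a 10-gon is the Catalan number C_8 (index = sides − 2). So R = C_8 = 1430.
P + Q − R = 58786 + 16796 − 1430 = 74152.

74152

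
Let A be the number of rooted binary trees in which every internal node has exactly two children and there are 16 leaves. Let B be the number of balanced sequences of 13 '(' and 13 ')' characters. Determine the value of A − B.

8951945

Full binary trees with 16 leaves have 16−1 = 15 internal nodes, so there are C_15 of them. So A = C_15 = 9694845.
With 13 pairs the number of balanced bracket strings is the Catalan number C_13. So B = C_13 = 742900.
A − B = 9694845 − 742900 = 8951945.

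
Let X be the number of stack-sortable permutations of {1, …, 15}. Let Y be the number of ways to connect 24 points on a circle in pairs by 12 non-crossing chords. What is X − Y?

By Knuth's characterisation, the stack-sortable permutations of length 15 are the 231-avoiders, numbering C_15. So X = C_15 = 9694845.
Non-crossing perfect matchings of 2n points on a circle are counted by C_n; with 24 points, n = 12. So Y = C_12 = 208012.
X − Y = 9694845 − 208012 = 9486833.

9486833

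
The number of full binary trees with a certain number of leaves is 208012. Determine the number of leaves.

13

Full binary trees with L leaves are counted by C_{L−1}. Since C_12 = 208012, the index is 12.
So the index is 12, and the number of leaves is 12 + 1 = 13.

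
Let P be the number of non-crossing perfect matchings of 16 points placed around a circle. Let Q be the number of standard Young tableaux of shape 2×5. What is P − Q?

Pairing 16 circle points by 8 non-crossing chords gives C_8 matchings. So P = C_8 = 1430.
By the hook-length formula (or a Dyck-path bijection), SYT of shape 2×5 number C_5. So Q = C_5 = 42.
P − Q = 1430 − 42 = 1388.

1388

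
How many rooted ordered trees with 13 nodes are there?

208012

Rooted ordered (plane) trees on m nodes have m−1 edges and are counted by C_{m−1}; m = 13 gives C_12.
C_12 = C(24,12)/13 = 2704156/13 = 208012.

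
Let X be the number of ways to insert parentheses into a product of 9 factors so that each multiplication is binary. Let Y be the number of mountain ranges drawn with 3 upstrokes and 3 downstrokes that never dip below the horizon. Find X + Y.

1435

Parenthesizations of m factors correspond to full binary trees with m leaves, counted by C_{m−1}; m = 9 gives C_8. So X = C_8 = 1430.
A Dyck path with 3 up-steps and 3 down-steps has semilength 3, so there are C_3 of them. So Y = C_3 = 5.
X + Y = 1430 + 5 = 1435.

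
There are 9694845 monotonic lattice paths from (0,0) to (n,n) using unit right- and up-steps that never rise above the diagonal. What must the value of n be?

Such diagonal-avoiding paths in an n×n grid are counted by C_n, and C_15 = 9694845.

15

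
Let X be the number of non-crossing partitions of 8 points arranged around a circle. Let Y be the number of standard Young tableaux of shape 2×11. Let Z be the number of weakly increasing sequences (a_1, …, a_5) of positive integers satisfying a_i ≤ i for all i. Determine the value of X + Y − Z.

Non-crossing partitions of an n-element set are counted by C_n; here n = 8. So X = C_8 = 1430.
By the hook-length formula (or a Dyck-path bijection), SYT of shape 2×11 number C_11. So Y = C_11 = 58786.
Such sub-staircase sequences of length n are counted by C_n; here n = 5. So Z = C_5 = 42.
X + Y − Z = 1430 + 58786 − 42 = 60174.

60174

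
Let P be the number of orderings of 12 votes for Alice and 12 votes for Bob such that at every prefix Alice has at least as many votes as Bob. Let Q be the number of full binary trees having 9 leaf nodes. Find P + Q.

Ballot sequences with n votes each where one side never trails are Dyck words, counted by C_n; here n = 12. So P = C_12 = 208012.
A full binary tree with L leaves has L−1 internal nodes and is counted by C_{L−1}; L = 9 gives C_8. So Q = C_8 = 1430.
P + Q = 208012 + 1430 = 209442.

209442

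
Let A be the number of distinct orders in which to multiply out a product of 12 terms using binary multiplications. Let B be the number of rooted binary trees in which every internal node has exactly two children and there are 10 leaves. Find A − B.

Ways to associate a product of 12 factors correspond to binary trees on 12 leaves, so the count is C_11. So A = C_11 = 58786.
Full binary trees with 10 leaves have 10−1 = 9 internal nodes, so there are C_9 of them. So B = C_9 = 4862.
A − B = 58786 − 4862 = 53924.

53924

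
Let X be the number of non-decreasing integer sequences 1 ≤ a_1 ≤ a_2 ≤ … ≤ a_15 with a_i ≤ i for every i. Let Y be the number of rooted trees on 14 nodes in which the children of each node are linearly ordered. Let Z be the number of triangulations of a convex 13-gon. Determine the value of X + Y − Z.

10378959

Such sub-staircase sequences of length n are counted by C_n; here n = 15. So X = C_15 = 9694845.
Rooted ordered (plane) trees on m nodes have m−1 edges and are counted by C_{m−1}; m = 14 gives C_13. So Y = C_13 = 742900.
The number of triangulations of a 13-gon is the Catalan number C_11 (index = sides − 2). So Z = C_11 = 58786.
X + Y − Z = 9694845 + 742900 − 58786 = 10378959.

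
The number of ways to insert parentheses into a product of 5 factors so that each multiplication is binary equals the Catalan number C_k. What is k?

Parenthesizations of m factors correspond to full binary trees with m leaves, counted by C_{m−1}; m = 5 gives C_4.

4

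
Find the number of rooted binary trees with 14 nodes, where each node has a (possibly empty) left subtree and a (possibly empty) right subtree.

There are C_n binary search tree shapes on n keys; with n = 14 that is C_14.
C_14 = 2674440.

2674440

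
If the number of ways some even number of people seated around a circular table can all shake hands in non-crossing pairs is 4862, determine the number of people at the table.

Non-crossing handshake pairings of 2n people are counted by C_n. Since C_9 = 4862, the index is 9.
So n = 9, and there are 2n = 18 people.

18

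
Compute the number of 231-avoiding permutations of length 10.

16796

For any fixed pattern of length 3, the pattern-avoiding permutations of [10] number C_10.
C_10 = C(20,10)/11 = 184756/11 = 16796.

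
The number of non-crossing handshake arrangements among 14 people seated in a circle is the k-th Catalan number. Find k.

7

With 14 = 2·7 people, non-crossing handshake pairings are non-crossing perfect matchings on a circle, counted by C_7.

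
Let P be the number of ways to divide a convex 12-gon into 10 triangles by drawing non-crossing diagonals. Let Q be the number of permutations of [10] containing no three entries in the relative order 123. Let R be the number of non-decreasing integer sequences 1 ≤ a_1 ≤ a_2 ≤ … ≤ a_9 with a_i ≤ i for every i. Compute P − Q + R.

4862

The number of triangulations of a 12-gon is the Catalan number C_10 (index = sides − 2). So P = C_10 = 16796.
Permutations of [n] avoiding any single length-3 pattern are counted by C_n; here n = 10. So Q = C_10 = 16796.
Weakly increasing sequences with a_i ≤ i biject with Dyck paths of semilength 9, so there are C_9. So R = C_9 = 4862.
P − Q + R = 16796 − 16796 + 4862 = 4862.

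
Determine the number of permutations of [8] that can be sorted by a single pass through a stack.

By Knuth's characterisation, the stack-sortable permutations of length 8 are the 231-avoiders, numbering C_8.
C_8 = 1430.

1430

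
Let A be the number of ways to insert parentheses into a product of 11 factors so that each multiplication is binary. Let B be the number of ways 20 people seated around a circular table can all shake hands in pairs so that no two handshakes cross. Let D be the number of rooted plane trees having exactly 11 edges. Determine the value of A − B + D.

58786

Parenthesizations of m factors correspond to full binary trees with m leaves, counted by C_{m−1}; m = 11 gives C_10. So A = C_10 = 16796.
With 20 = 2·10 people, non-crossing handshake pairings are non-crossing perfect matchings on a circle, counted by C_10. So B = C_10 = 16796.
Rooted ordered trees with n edges are counted by C_n; here n = 11. So D = C_11 = 58786.
A − B + D = 16796 − 16796 + 58786 = 58786.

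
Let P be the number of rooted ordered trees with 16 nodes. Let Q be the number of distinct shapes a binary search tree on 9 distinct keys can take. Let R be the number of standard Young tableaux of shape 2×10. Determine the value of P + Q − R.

9682911

Rooted ordered (plane) trees on m nodes have m−1 edges and are counted by C_{m−1}; m = 16 gives C_15. So P = C_15 = 9694845.
Binary trees (left/right distinguished) on n nodes are counted by C_n; here n = 9. So Q = C_9 = 4862.
Standard Young tableaux of shape 2×n are counted by C_n; here n = 10. So R = C_10 = 16796.
P + Q − R = 9694845 + 4862 − 16796 = 9682911.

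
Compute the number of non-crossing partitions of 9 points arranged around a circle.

4862

Non-crossing partitions of an n-element set are counted by C_n; here n = 9.
C_9 = 4862.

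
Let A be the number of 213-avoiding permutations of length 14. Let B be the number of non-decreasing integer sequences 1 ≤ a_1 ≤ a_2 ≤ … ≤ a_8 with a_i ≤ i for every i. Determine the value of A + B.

2675870

For any fixed pattern of length 3, the pattern-avoiding permutations of [14] number C_14. So A = C_14 = 2674440.
Weakly increasing sequences with a_i ≤ i biject with Dyck paths of semilength 8, so there are C_8. So B = C_8 = 1430.
A + B = 2674440 + 1430 = 2675870.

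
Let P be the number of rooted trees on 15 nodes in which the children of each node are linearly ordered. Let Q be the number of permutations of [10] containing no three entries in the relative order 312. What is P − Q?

2657644

Rooted ordered (plane) trees on m nodes have m−1 edges and are counted by C_{m−1}; m = 15 gives C_14. So P = C_14 = 2674440.
Permutations of [n] avoiding any single length-3 pattern are counted by C_n; here n = 10. So Q = C_10 = 16796.
P − Q = 2674440 − 16796 = 2657644.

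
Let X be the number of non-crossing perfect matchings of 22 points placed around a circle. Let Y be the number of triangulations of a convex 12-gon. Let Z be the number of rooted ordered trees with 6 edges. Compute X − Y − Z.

41858

Pairing 22 circle points by 11 non-crossing chords gives C_11 matchings. So X = C_11 = 58786.
Triangulations of a convex m-gon are counted by C_{m−2}; with m = 12 this is C_10. So Y = C_10 = 16796.
A rooted plane tree with 6 edges has 7 nodes, and the count is C_6. So Z = C_6 = 132.
X − Y − Z = 58786 − 16796 − 132 = 41858.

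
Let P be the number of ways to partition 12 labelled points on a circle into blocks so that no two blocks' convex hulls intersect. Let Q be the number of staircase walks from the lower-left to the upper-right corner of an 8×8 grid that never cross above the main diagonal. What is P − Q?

206582

Non-crossing partitions of an n-element set are counted by C_n; here n = 12. So P = C_12 = 208012.
Sub-diagonal monotone paths from (0,0) to (8,8) biject with Dyck paths of semilength 8, giving C_8. So Q = C_8 = 1430.
P − Q = 208012 − 1430 = 206582.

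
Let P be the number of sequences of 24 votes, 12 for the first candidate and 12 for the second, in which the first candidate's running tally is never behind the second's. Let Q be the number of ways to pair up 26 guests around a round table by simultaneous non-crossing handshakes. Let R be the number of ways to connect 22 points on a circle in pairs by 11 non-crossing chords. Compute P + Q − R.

892126

Reading a vote for the leader as '(' and for the other as ')' turns such a sequence into a balanced string of 12 pairs, so the count is C_12. So P = C_12 = 208012.
With 26 = 2·13 people, non-crossing handshake pairings are non-crossing perfect matchings on a circle, counted by C_13. So Q = C_13 = 742900.
Pairing 22 circle points by 11 non-crossing chords gives C_11 matchings. So R = C_11 = 58786.
P + Q − R = 208012 + 742900 − 58786 = 892126.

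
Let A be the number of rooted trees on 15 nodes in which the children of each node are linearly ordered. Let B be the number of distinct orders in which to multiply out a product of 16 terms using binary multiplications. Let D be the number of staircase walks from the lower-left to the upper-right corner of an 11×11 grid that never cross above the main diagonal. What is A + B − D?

Rooted ordered (plane) trees on m nodes have m−1 edges and are counted by C_{m−1}; m = 15 gives C_14. So A = C_14 = 2674440.
Ways to associate a product of 16 factors correspond to binary trees on 16 leaves, so the count is C_15. So B = C_15 = 9694845.
Sub-diagonal monotone paths from (0,0) to (11,11) biject with Dyck paths of semilength 11, giving C_11. So D = C_11 = 58786.
A + B − D = 2674440 + 9694845 − 58786 = 12310499.

12310499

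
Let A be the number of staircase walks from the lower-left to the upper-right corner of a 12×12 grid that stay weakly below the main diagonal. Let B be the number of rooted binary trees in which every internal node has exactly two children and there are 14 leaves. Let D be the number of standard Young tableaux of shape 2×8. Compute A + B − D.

Monotone paths in an n×n grid that stay weakly below the diagonal are counted by C_n; here n = 12. So A = C_12 = 208012.
Full binary trees with 14 leaves have 14−1 = 13 internal nodes, so there are C_13 of them. So B = C_13 = 742900.
Standard Young tableaux of shape 2×n are counted by C_n; here n = 8. So D = C_8 = 1430.
A + B − D = 208012 + 742900 − 1430 = 949482.

949482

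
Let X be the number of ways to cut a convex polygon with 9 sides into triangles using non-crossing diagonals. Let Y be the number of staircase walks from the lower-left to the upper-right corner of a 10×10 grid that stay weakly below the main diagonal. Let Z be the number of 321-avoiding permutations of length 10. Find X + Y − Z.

A convex 9-gon is triangulated into 7 triangles, and the number of such triangulations is the Catalan number C_{9−2} = C_7. So X = C_7 = 429.
Monotone paths in an n×n grid that stay weakly below the diagonal are counted by C_n; here n = 10. So Y = C_10 = 16796.
For any fixed pattern of length 3, the pattern-avoiding permutations of [10] number C_10. So Z = C_10 = 16796.
X + Y − Z = 429 + 16796 − 16796 = 429.

429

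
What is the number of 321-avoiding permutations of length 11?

For any fixed pattern of length 3, the pattern-avoiding permutations of [11] number C_11.
C_11 = C_10 · 2(2·10+1)/(10+2) = 16796 · 42/12 = 58786.

58786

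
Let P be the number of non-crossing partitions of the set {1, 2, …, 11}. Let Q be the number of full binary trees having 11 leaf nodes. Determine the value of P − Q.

41990

The non-crossing partitions of [11] form a lattice of size C_11. So P = C_11 = 58786.
Full binary trees with 11 leaves have 11−1 = 10 internal nodes, so there are C_10 of them. So Q = C_10 = 16796.
P − Q = 58786 − 16796 = 41990.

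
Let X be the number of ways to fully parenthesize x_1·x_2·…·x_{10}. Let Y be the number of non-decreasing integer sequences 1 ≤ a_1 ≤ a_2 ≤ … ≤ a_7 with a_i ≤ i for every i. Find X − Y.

Parenthesizations of m factors correspond to full binary trees with m leaves, counted by C_{m−1}; m = 10 gives C_9. So X = C_9 = 4862.
Weakly increasing sequences with a_i ≤ i biject with Dyck paths of semilength 7, so there are C_7. So Y = C_7 = 429.
X − Y = 4862 − 429 = 4433.

4433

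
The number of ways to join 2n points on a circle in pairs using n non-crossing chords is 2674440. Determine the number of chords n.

14

Non-crossing pairings of 2n points on a circle are counted by C_n; 2674440 = C_14.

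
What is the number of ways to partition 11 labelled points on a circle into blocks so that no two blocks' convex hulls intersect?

The non-crossing partitions of [11] form a lattice of size C_11.
C_11 = 58786.

58786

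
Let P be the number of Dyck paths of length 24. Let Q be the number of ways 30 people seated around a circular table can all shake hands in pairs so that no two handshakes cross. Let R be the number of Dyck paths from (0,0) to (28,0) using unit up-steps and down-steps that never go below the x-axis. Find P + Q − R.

Paths of 12 up- and 12 down-steps that never dip below the axis are Dyck paths; their count is C_12. So P = C_12 = 208012.
With 30 = 2·15 people, non-crossing handshake pairings are non-crossing perfect matchings on a circle, counted by C_15. So Q = C_15 = 9694845.
Paths of 14 up- and 14 down-steps that never dip below the axis are Dyck paths; their count is C_14. So R = C_14 = 2674440.
P + Q − R = 208012 + 9694845 − 2674440 = 7228417.

7228417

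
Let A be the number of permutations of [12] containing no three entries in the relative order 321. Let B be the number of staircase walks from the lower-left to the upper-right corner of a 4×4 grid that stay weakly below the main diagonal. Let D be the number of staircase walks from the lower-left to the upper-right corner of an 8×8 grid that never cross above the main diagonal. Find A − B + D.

209428

Permutations of [n] avoiding any single length-3 pattern are counted by C_n; here n = 12. So A = C_12 = 208012.
Monotone paths in an n×n grid that stay weakly below the diagonal are counted by C_n; here n = 4. So B = C_4 = 14.
Monotone paths in an n×n grid that stay weakly below the diagonal are counted by C_n; here n = 8. So D = C_8 = 1430.
A − B + D = 208012 − 14 + 1430 = 209428.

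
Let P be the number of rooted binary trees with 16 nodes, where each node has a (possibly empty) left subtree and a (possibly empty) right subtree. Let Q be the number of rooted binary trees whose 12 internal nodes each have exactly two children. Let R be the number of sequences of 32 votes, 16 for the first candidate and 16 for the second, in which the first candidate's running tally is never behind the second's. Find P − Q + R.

Rooted binary trees with 16 nodes (each child slot possibly empty) number C_16. So P = C_16 = 35357670.
Full binary trees with n internal nodes are counted by C_n; here n = 12. So Q = C_12 = 208012.
Reading a vote for the leader as '(' and for the other as ')' turns such a sequence into a balanced string of 16 pairs, so the count is C_16. So R = C_16 = 35357670.
P − Q + R = 35357670 − 208012 + 35357670 = 70507328.

70507328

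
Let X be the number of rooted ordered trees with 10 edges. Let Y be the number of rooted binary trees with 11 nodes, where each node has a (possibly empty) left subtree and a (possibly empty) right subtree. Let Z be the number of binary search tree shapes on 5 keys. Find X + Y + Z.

Rooted ordered trees with n edges are counted by C_n; here n = 10. So X = C_10 = 16796.
Binary trees (left/right distinguished) on n nodes are counted by C_n; here n = 11. So Y = C_11 = 58786.
Binary trees (left/right distinguished) on n nodes are counted by C_n; here n = 5. So Z = C_5 = 42.
X + Y + Z = 16796 + 58786 + 42 = 75624.

75624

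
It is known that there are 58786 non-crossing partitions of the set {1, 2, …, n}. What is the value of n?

Non-crossing partitions of [n] are counted by C_n. The Catalan number equal to 58786 is C_11.

11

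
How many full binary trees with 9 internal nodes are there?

4862

The number of full binary trees on 9 internal nodes is the Catalan number C_9.
C_9 = C(18,9)/10 = 48620/10 = 4862.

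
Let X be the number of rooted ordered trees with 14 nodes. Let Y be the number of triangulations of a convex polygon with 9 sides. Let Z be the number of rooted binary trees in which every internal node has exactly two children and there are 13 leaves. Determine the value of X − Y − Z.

534459

A rooted plane tree on 14 nodes has 13 edges, and such trees are counted by C_13. So X = C_13 = 742900.
The number of triangulations of a 9-gon is the Catalan number C_7 (index = sides − 2). So Y = C_7 = 429.
Full binary trees with 13 leaves have 13−1 = 12 internal nodes, so there are C_12 of them. So Z = C_12 = 208012.
X − Y − Z = 742900 − 429 − 208012 = 534459.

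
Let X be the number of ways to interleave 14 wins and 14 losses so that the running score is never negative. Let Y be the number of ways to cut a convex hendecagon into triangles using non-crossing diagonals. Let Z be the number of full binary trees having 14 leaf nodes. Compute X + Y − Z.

1936402

Reading a vote for the leader as '(' and for the other as ')' turns such a sequence into a balanced string of 14 pairs, so the count is C_14. So X = C_14 = 2674440.
Triangulations of a convex m-gon are counted by C_{m−2}; with m = 11 this is C_9. So Y = C_9 = 4862.
Full binary trees with 14 leaves have 14−1 = 13 internal nodes, so there are C_13 of them. So Z = C_13 = 742900.
X + Y − Z = 2674440 + 4862 − 742900 = 1936402.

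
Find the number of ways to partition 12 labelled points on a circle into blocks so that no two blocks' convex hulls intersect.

The non-crossing partitions of [12] form a lattice of size C_12.
C_12 = C(24,12)/13 = 2704156/13 = 208012.

208012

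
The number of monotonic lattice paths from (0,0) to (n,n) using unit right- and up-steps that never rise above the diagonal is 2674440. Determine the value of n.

14

Such diagonal-avoiding paths in an n×n grid are counted by C_n, and C_14 = 2674440.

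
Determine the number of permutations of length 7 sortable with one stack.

429

By Knuth's characterisation, the stack-sortable permutations of length 7 are the 231-avoiders, numbering C_7.
C_7 = 429.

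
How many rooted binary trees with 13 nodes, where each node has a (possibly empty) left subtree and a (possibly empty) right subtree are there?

There are C_n binary search tree shapes on n keys; with n = 13 that is C_13.
C_13 = C_12 · 2(2·12+1)/(12+2) = 208012 · 50/14 = 742900.

742900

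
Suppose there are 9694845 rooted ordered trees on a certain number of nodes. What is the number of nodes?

Rooted ordered trees on m nodes are counted by C_{m−1}. The Catalan number equal to 9694845 is C_15.
So the index is 15, and the number of nodes is 15 + 1 = 16.

16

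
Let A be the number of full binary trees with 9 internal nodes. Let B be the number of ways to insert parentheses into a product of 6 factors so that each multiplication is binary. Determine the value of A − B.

4820

Full binary trees with n internal nodes are counted by C_n; here n = 9. So A = C_9 = 4862.
Ways to associate a product of 6 factors correspond to binary trees on 6 leaves, so the count is C_5. So B = C_5 = 42.
A − B = 4862 − 42 = 4820.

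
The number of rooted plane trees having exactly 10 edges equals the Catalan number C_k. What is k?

10

A rooted plane tree with 10 edges has 11 nodes, and the count is C_10.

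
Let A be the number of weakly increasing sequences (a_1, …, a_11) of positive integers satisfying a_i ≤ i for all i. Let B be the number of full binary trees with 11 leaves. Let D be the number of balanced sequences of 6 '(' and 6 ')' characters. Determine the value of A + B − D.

Weakly increasing sequences with a_i ≤ i biject with Dyck paths of semilength 11, so there are C_11. So A = C_11 = 58786.
A full binary tree with L leaves has L−1 internal nodes and is counted by C_{L−1}; L = 11 gives C_10. So B = C_10 = 16796.
With 6 pairs the number of balanced bracket strings is the Catalan number C_6. So D = C_6 = 132.
A + B − D = 58786 + 16796 − 132 = 75450.

75450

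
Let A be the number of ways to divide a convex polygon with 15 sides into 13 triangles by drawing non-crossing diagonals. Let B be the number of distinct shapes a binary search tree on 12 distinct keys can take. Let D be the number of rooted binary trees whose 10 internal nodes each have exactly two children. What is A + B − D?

Triangulations of a convex m-gon are counted by C_{m−2}; with m = 15 this is C_13. So A = C_13 = 742900.
Binary trees (left/right distinguished) on n nodes are counted by C_n; here n = 12. So B = C_12 = 208012.
Full binary trees with n internal nodes are counted by C_n; here n = 10. So D = C_10 = 16796.
A + B − D = 742900 + 208012 − 16796 = 934116.

934116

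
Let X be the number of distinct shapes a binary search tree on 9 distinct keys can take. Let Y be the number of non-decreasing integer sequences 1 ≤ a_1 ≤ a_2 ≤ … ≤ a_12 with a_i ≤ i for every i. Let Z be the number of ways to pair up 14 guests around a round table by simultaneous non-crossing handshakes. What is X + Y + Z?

213303

Binary trees (left/right distinguished) on n nodes are counted by C_n; here n = 9. So X = C_9 = 4862.
Weakly increasing sequences with a_i ≤ i biject with Dyck paths of semilength 12, so there are C_12. So Y = C_12 = 208012.
With 14 = 2·7 people, non-crossing handshake pairings are non-crossing perfect matchings on a circle, counted by C_7. So Z = C_7 = 429.
X + Y + Z = 4862 + 208012 + 429 = 213303.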